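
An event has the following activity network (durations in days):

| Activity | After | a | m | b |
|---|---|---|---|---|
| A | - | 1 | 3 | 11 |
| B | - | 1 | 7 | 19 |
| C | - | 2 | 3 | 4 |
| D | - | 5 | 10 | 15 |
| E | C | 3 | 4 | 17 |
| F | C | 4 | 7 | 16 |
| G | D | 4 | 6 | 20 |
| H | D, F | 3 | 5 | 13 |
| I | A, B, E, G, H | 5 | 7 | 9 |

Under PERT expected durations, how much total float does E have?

9 days

te_A = (1 + 4·3 + 11)/6 = 24/6 = 4
te_B = (1 + 4·7 + 19)/6 = 48/6 = 8
te_C = (2 + 4·3 + 4)/6 = 18/6 = 3
te_D = (5 + 4·10 + 15)/6 = 60/6 = 10
te_E = (3 + 4·4 + 17)/6 = 36/6 = 6
te_F = (4 + 4·7 + 16)/6 = 48/6 = 8
te_G = (4 + 4·6 + 20)/6 = 48/6 = 8
te_H = (3 + 4·5 + 13)/6 = 36/6 = 6
te_I = (5 + 4·7 + 9)/6 = 42/6 = 7

Forward pass:
ES_A = 0; EF_A = 4
ES_B = 0; EF_B = 8
ES_C = 0; EF_C = 3
ES_D = 0; EF_D = 10
ES_E = 3; EF_E = 3+6 = 9
ES_F = 3; EF_F = 3+8 = 11
ES_G = 10; EF_G = 10+8 = 18
ES_H = max(EF_D=10, EF_F=11) = 11; EF_H = 11+6 = 17
ES_I = max(EF_A=4, EF_B=8, EF_E=9, EF_G=18, EF_H=17) = 18; EF_I = 18+7 = 25
Expected project duration μ = 25 days. Critical path: D → G → I.

Backward pass:
LF_I = 25; LS_I = 25−7 = 18
LF_H = LS_I = 18; LS_H = 18−6 = 12
LF_G = LS_I = 18; LS_G = 18−8 = 10
LF_F = LS_H = 12; LS_F = 12−8 = 4
LF_E = LS_I = 18; LS_E = 18−6 = 12
LF_D = min(LS_G=10, LS_H=12) = 10; LS_D = 10−10 = 0
LF_C = min(LS_E=12, LS_F=4) = 4; LS_C = 4−3 = 1
LF_B = LS_I = 18; LS_B = 18−8 = 10
LF_A = LS_I = 18; LS_A = 18−4 = 14
Slack_E = LS_E − ES_E = 12 − 3 = 9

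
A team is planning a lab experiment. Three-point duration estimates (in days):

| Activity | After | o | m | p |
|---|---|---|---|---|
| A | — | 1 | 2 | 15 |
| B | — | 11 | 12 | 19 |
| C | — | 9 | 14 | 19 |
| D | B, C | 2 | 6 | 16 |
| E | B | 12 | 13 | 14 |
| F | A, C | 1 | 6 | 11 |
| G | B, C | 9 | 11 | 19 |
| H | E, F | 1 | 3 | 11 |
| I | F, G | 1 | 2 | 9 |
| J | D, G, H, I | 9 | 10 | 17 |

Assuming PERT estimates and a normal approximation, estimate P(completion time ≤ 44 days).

0.881

te_A = (1 + 4·2 + 15)/6 = 24/6 = 4; σ²_A = ((15−1)/6)² = 5.444
te_B = (11 + 4·12 + 19)/6 = 78/6 = 13; σ²_B = ((19−11)/6)² = 1.778
te_C = (9 + 4·14 + 19)/6 = 84/6 = 14; σ²_C = ((19−9)/6)² = 2.778
te_D = (2 + 4·6 + 16)/6 = 42/6 = 7; σ²_D = ((16−2)/6)² = 5.444
te_E = (12 + 4·13 + 14)/6 = 78/6 = 13; σ²_E = ((14−12)/6)² = 0.111
te_F = (1 + 4·6 + 11)/6 = 36/6 = 6; σ²_F = ((11−1)/6)² = 2.778
te_G = (9 + 4·11 + 19)/6 = 72/6 = 12; σ²_G = ((19−9)/6)² = 2.778
te_H = (1 + 4·3 + 11)/6 = 24/6 = 4; σ²_H = ((11−1)/6)² = 2.778
te_I = (1 + 4·2 + 9)/6 = 18/6 = 3; σ²_I = ((9−1)/6)² = 1.778
te_J = (9 + 4·10 + 17)/6 = 66/6 = 11; σ²_J = ((17−9)/6)² = 1.778

Forward pass:
ES_A = 0; EF_A = 4
ES_B = 0; EF_B = 13
ES_C = 0; EF_C = 14
ES_D = max(EF_B=13, EF_C=14) = 14; EF_D = 14+7 = 21
ES_E = 13; EF_E = 13+13 = 26
ES_F = max(EF_A=4, EF_C=14) = 14; EF_F = 14+6 = 20
ES_G = max(EF_B=13, EF_C=14) = 14; EF_G = 14+12 = 26
ES_H = max(EF_E=26, EF_F=20) = 26; EF_H = 26+4 = 30
ES_I = max(EF_F=20, EF_G=26) = 26; EF_I = 26+3 = 29
ES_J = max(EF_D=21, EF_G=26, EF_H=30, EF_I=29) = 30; EF_J = 30+11 = 41
Expected project duration μ = 41 days. Critical path: B → E → H → J.

Variance along critical path = 1.778 + 0.111 + 2.778 + 1.778 = 6.444; σ = √6.444 = 2.539 days.
Z = (44 − 41) / 2.539 = 1.182
P(T ≤ 44) = Φ(1.182) ≈ 0.881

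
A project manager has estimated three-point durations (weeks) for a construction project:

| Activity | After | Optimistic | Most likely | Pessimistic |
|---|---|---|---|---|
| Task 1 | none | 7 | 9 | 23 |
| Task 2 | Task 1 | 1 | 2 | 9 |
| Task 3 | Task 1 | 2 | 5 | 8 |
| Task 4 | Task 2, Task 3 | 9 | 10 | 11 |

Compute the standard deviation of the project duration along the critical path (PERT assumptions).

te_Task 1 = (7 + 4·9 + 23)/6 = 66/6 = 11; σ²_Task 1 = ((23−7)/6)² = 7.111
te_Task 2 = (1 + 4·2 + 9)/6 = 18/6 = 3; σ²_Task 2 = ((9−1)/6)² = 1.778
te_Task 3 = (2 + 4·5 + 8)/6 = 30/6 = 5; σ²_Task 3 = ((8−2)/6)² = 1.000
te_Task 4 = (9 + 4·10 + 11)/6 = 60/6 = 10; σ²_Task 4 = ((11−9)/6)² = 0.111

Forward pass:
ES_Task 1 = 0; EF_Task 1 = 11
ES_Task 2 = 11; EF_Task 2 = 11+3 = 14
ES_Task 3 = 11; EF_Task 3 = 11+5 = 16
ES_Task 4 = max(EF_Task 2=14, EF_Task 3=16) = 16; EF_Task 4 = 16+10 = 26
Expected project duration μ = 26 weeks. Critical path: Task 1 → Task 3 → Task 4.

Variance along critical path = 7.111 + 1.000 + 0.111 = 8.222
σ = √8.222 = 2.867 weeks

2.87 weeks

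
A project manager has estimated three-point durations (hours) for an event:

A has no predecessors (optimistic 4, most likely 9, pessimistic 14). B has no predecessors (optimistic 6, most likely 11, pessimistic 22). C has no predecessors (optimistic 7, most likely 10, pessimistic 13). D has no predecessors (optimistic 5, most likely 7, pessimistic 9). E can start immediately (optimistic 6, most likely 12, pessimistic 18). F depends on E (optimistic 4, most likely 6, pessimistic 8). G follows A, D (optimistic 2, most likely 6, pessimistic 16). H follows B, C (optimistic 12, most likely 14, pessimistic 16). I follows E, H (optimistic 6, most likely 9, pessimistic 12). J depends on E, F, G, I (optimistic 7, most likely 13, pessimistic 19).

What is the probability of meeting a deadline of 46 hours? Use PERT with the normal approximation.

te_A = (4 + 4·9 + 14)/6 = 54/6 = 9; σ²_A = ((14−4)/6)² = 2.778
te_B = (6 + 4·11 + 22)/6 = 72/6 = 12; σ²_B = ((22−6)/6)² = 7.111
te_C = (7 + 4·10 + 13)/6 = 60/6 = 10; σ²_C = ((13−7)/6)² = 1.000
te_D = (5 + 4·7 + 9)/6 = 42/6 = 7; σ²_D = ((9−5)/6)² = 0.444
te_E = (6 + 4·12 + 18)/6 = 72/6 = 12; σ²_E = ((18−6)/6)² = 4.000
te_F = (4 + 4·6 + 8)/6 = 36/6 = 6; σ²_F = ((8−4)/6)² = 0.444
te_G = (2 + 4·6 + 16)/6 = 42/6 = 7; σ²_G = ((16−2)/6)² = 5.444
te_H = (12 + 4·14 + 16)/6 = 84/6 = 14; σ²_H = ((16−12)/6)² = 0.444
te_I = (6 + 4·9 + 12)/6 = 54/6 = 9; σ²_I = ((12−6)/6)² = 1.000
te_J = (7 + 4·13 + 19)/6 = 78/6 = 13; σ²_J = ((19−7)/6)² = 4.000

Forward pass:
ES_A = 0; EF_A = 9
ES_B = 0; EF_B = 12
ES_C = 0; EF_C = 10
ES_D = 0; EF_D = 7
ES_E = 0; EF_E = 12
ES_F = 12; EF_F = 12+6 = 18
ES_G = max(EF_A=9, EF_D=7) = 9; EF_G = 9+7 = 16
ES_H = max(EF_B=12, EF_C=10) = 12; EF_H = 12+14 = 26
ES_I = max(EF_E=12, EF_H=26) = 26; EF_I = 26+9 = 35
ES_J = max(EF_E=12, EF_F=18, EF_G=16, EF_I=35) = 35; EF_J = 35+13 = 48
Expected project duration μ = 48 hours. Critical path: B → H → I → J.

Variance along critical path = 7.111 + 0.444 + 1.000 + 4.000 = 12.556; σ = √12.556 = 3.543 hours.
Z = (46 − 48) / 3.543 = -0.564
P(T ≤ 46) = Φ(-0.564) ≈ 0.286

0.286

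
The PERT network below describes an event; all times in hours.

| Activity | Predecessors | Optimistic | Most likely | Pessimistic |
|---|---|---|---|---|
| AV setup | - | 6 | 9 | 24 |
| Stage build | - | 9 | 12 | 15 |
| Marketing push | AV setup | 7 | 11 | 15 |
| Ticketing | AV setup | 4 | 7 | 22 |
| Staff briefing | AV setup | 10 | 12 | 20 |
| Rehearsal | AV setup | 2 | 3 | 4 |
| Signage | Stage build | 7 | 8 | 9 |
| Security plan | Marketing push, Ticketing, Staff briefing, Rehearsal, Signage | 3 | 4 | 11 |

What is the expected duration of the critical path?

29 hours

te_AV setup = (6 + 4·9 + 24)/6 = 66/6 = 11
te_Stage build = (9 + 4·12 + 15)/6 = 72/6 = 12
te_Marketing push = (7 + 4·11 + 15)/6 = 66/6 = 11
te_Ticketing = (4 + 4·7 + 22)/6 = 54/6 = 9
te_Staff briefing = (10 + 4·12 + 20)/6 = 78/6 = 13
te_Rehearsal = (2 + 4·3 + 4)/6 = 18/6 = 3
te_Signage = (7 + 4·8 + 9)/6 = 48/6 = 8
te_Security plan = (3 + 4·4 + 11)/6 = 30/6 = 5

Forward pass:
ES_AV setup = 0; EF_AV setup = 11
ES_Stage build = 0; EF_Stage build = 12
ES_Marketing push = 11; EF_Marketing push = 11+11 = 22
ES_Ticketing = 11; EF_Ticketing = 11+9 = 20
ES_Staff briefing = 11; EF_Staff briefing = 11+13 = 24
ES_Rehearsal = 11; EF_Rehearsal = 11+3 = 14
ES_Signage = 12; EF_Signage = 12+8 = 20
ES_Security plan = max(EF_Marketing push=22, EF_Ticketing=20, EF_Staff briefing=24, EF_Rehearsal=14, EF_Signage=20) = 24; EF_Security plan = 24+5 = 29
Expected project duration μ = 29 hours. Critical path: AV setup → Staff briefing → Security plan.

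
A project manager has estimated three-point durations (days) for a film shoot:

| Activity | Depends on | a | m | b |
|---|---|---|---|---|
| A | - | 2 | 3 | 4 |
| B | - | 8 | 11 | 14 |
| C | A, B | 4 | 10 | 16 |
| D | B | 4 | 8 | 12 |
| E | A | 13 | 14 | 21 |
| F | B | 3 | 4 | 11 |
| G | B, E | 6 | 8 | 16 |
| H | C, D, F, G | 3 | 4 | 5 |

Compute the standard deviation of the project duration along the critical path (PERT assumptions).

2.19 days

te_A = (2 + 4·3 + 4)/6 = 18/6 = 3; σ²_A = ((4−2)/6)² = 0.111
te_B = (8 + 4·11 + 14)/6 = 66/6 = 11; σ²_B = ((14−8)/6)² = 1.000
te_C = (4 + 4·10 + 16)/6 = 60/6 = 10; σ²_C = ((16−4)/6)² = 4.000
te_D = (4 + 4·8 + 12)/6 = 48/6 = 8; σ²_D = ((12−4)/6)² = 1.778
te_E = (13 + 4·14 + 21)/6 = 90/6 = 15; σ²_E = ((21−13)/6)² = 1.778
te_F = (3 + 4·4 + 11)/6 = 30/6 = 5; σ²_F = ((11−3)/6)² = 1.778
te_G = (6 + 4·8 + 16)/6 = 54/6 = 9; σ²_G = ((16−6)/6)² = 2.778
te_H = (3 + 4·4 + 5)/6 = 24/6 = 4; σ²_H = ((5−3)/6)² = 0.111

Forward pass:
ES_A = 0; EF_A = 3
ES_B = 0; EF_B = 11
ES_C = max(EF_A=3, EF_B=11) = 11; EF_C = 11+10 = 21
ES_D = 11; EF_D = 11+8 = 19
ES_E = 3; EF_E = 3+15 = 18
ES_F = 11; EF_F = 11+5 = 16
ES_G = max(EF_B=11, EF_E=18) = 18; EF_G = 18+9 = 27
ES_H = max(EF_C=21, EF_D=19, EF_F=16, EF_G=27) = 27; EF_H = 27+4 = 31
Expected project duration μ = 31 days. Critical path: A → E → G → H.

Variance along critical path = 0.111 + 1.778 + 2.778 + 0.111 = 4.778
σ = √4.778 = 2.186 days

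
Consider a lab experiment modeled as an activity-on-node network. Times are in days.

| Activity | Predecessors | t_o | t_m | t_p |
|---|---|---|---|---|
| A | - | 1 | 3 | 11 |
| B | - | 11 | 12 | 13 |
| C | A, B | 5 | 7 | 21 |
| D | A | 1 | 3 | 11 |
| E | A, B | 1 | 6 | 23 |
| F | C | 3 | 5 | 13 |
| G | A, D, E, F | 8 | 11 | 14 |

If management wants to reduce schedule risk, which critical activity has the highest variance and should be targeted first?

C

te_A = (1 + 4·3 + 11)/6 = 24/6 = 4; σ²_A = ((11−1)/6)² = 2.778
te_B = (11 + 4·12 + 13)/6 = 72/6 = 12; σ²_B = ((13−11)/6)² = 0.111
te_C = (5 + 4·7 + 21)/6 = 54/6 = 9; σ²_C = ((21−5)/6)² = 7.111
te_D = (1 + 4·3 + 11)/6 = 24/6 = 4; σ²_D = ((11−1)/6)² = 2.778
te_E = (1 + 4·6 + 23)/6 = 48/6 = 8; σ²_E = ((23−1)/6)² = 13.444
te_F = (3 + 4·5 + 13)/6 = 36/6 = 6; σ²_F = ((13−3)/6)² = 2.778
te_G = (8 + 4·11 + 14)/6 = 66/6 = 11; σ²_G = ((14−8)/6)² = 1.000

Forward pass:
ES_A = 0; EF_A = 4
ES_B = 0; EF_B = 12
ES_C = max(EF_A=4, EF_B=12) = 12; EF_C = 12+9 = 21
ES_D = 4; EF_D = 4+4 = 8
ES_E = max(EF_A=4, EF_B=12) = 12; EF_E = 12+8 = 20
ES_F = 21; EF_F = 21+6 = 27
ES_G = max(EF_A=4, EF_D=8, EF_E=20, EF_F=27) = 27; EF_G = 27+11 = 38
Expected project duration μ = 38 days. Critical path: B → C → F → G.

Variances on critical path: σ²_B=0.111, σ²_C=7.111, σ²_F=2.778, σ²_G=1.000.
Largest is σ²_C = 7.111.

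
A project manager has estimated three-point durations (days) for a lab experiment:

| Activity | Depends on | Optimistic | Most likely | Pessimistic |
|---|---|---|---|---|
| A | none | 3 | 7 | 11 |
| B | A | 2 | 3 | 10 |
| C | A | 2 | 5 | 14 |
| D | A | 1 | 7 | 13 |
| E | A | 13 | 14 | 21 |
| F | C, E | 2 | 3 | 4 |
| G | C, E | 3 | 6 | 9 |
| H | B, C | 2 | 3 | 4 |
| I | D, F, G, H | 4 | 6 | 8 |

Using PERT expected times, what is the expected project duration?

te_A = (3 + 4·7 + 11)/6 = 42/6 = 7
te_B = (2 + 4·3 + 10)/6 = 24/6 = 4
te_C = (2 + 4·5 + 14)/6 = 36/6 = 6
te_D = (1 + 4·7 + 13)/6 = 42/6 = 7
te_E = (13 + 4·14 + 21)/6 = 90/6 = 15
te_F = (2 + 4·3 + 4)/6 = 18/6 = 3
te_G = (3 + 4·6 + 9)/6 = 36/6 = 6
te_H = (2 + 4·3 + 4)/6 = 18/6 = 3
te_I = (4 + 4·6 + 8)/6 = 36/6 = 6

Forward pass:
ES_A = 0; EF_A = 7
ES_B = 7; EF_B = 7+4 = 11
ES_C = 7; EF_C = 7+6 = 13
ES_D = 7; EF_D = 7+7 = 14
ES_E = 7; EF_E = 7+15 = 22
ES_F = max(EF_C=13, EF_E=22) = 22; EF_F = 22+3 = 25
ES_G = max(EF_C=13, EF_E=22) = 22; EF_G = 22+6 = 28
ES_H = max(EF_B=11, EF_C=13) = 13; EF_H = 13+3 = 16
ES_I = max(EF_D=14, EF_F=25, EF_G=28, EF_H=16) = 28; EF_I = 28+6 = 34
Expected project duration μ = 34 days. Critical path: A → E → G → I.

34 days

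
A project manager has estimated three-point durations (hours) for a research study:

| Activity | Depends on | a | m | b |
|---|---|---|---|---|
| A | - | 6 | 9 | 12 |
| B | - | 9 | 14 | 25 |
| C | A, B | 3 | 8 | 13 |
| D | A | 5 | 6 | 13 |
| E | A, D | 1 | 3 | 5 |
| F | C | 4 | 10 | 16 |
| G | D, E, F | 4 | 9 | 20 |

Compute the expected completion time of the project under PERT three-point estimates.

43 hours

te_A = (6 + 4·9 + 12)/6 = 54/6 = 9
te_B = (9 + 4·14 + 25)/6 = 90/6 = 15
te_C = (3 + 4·8 + 13)/6 = 48/6 = 8
te_D = (5 + 4·6 + 13)/6 = 42/6 = 7
te_E = (1 + 4·3 + 5)/6 = 18/6 = 3
te_F = (4 + 4·10 + 16)/6 = 60/6 = 10
te_G = (4 + 4·9 + 20)/6 = 60/6 = 10

Forward pass:
ES_A = 0; EF_A = 9
ES_B = 0; EF_B = 15
ES_C = max(EF_A=9, EF_B=15) = 15; EF_C = 15+8 = 23
ES_D = 9; EF_D = 9+7 = 16
ES_E = max(EF_A=9, EF_D=16) = 16; EF_E = 16+3 = 19
ES_F = 23; EF_F = 23+10 = 33
ES_G = max(EF_D=16, EF_E=19, EF_F=33) = 33; EF_G = 33+10 = 43
Expected project duration μ = 43 hours. Critical path: B → C → F → G.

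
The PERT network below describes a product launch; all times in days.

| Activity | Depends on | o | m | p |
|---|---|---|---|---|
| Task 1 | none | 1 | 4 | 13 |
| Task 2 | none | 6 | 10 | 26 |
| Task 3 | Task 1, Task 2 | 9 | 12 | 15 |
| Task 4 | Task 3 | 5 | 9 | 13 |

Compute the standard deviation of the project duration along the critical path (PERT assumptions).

3.73 days

te_Task 1 = (1 + 4·4 + 13)/6 = 30/6 = 5; σ²_Task 1 = ((13−1)/6)² = 4.000
te_Task 2 = (6 + 4·10 + 26)/6 = 72/6 = 12; σ²_Task 2 = ((26−6)/6)² = 11.111
te_Task 3 = (9 + 4·12 + 15)/6 = 72/6 = 12; σ²_Task 3 = ((15−9)/6)² = 1.000
te_Task 4 = (5 + 4·9 + 13)/6 = 54/6 = 9; σ²_Task 4 = ((13−5)/6)² = 1.778

Forward pass:
ES_Task 1 = 0; EF_Task 1 = 5
ES_Task 2 = 0; EF_Task 2 = 12
ES_Task 3 = max(EF_Task 1=5, EF_Task 2=12) = 12; EF_Task 3 = 12+12 = 24
ES_Task 4 = 24; EF_Task 4 = 24+9 = 33
Expected project duration μ = 33 days. Critical path: Task 2 → Task 3 → Task 4.

Variance along critical path = 11.111 + 1.000 + 1.778 = 13.889
σ = √13.889 = 3.727 days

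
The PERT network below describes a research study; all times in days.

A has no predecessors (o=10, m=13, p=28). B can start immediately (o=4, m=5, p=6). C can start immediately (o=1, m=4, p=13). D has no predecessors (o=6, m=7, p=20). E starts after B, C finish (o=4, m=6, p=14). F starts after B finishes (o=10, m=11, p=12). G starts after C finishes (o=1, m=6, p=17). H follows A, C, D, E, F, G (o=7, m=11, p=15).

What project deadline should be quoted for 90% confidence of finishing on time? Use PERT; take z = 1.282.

28.8 days

te_A = (10 + 4·13 + 28)/6 = 90/6 = 15; σ²_A = ((28−10)/6)² = 9.000
te_B = (4 + 4·5 + 6)/6 = 30/6 = 5; σ²_B = ((6−4)/6)² = 0.111
te_C = (1 + 4·4 + 13)/6 = 30/6 = 5; σ²_C = ((13−1)/6)² = 4.000
te_D = (6 + 4·7 + 20)/6 = 54/6 = 9; σ²_D = ((20−6)/6)² = 5.444
te_E = (4 + 4·6 + 14)/6 = 42/6 = 7; σ²_E = ((14−4)/6)² = 2.778
te_F = (10 + 4·11 + 12)/6 = 66/6 = 11; σ²_F = ((12−10)/6)² = 0.111
te_G = (1 + 4·6 + 17)/6 = 42/6 = 7; σ²_G = ((17−1)/6)² = 7.111
te_H = (7 + 4·11 + 15)/6 = 66/6 = 11; σ²_H = ((15−7)/6)² = 1.778

Forward pass:
ES_A = 0; EF_A = 15
ES_B = 0; EF_B = 5
ES_C = 0; EF_C = 5
ES_D = 0; EF_D = 9
ES_E = max(EF_B=5, EF_C=5) = 5; EF_E = 5+7 = 12
ES_F = 5; EF_F = 5+11 = 16
ES_G = 5; EF_G = 5+7 = 12
ES_H = max(EF_A=15, EF_C=5, EF_D=9, EF_E=12, EF_F=16, EF_G=12) = 16; EF_H = 16+11 = 27
Expected project duration μ = 27 days. Critical path: B → F → H.

Variance along critical path = 0.111 + 0.111 + 1.778 = 2.000; σ = 1.414 days.
D = μ + z·σ = 27 + 1.282·1.414 = 28.8 days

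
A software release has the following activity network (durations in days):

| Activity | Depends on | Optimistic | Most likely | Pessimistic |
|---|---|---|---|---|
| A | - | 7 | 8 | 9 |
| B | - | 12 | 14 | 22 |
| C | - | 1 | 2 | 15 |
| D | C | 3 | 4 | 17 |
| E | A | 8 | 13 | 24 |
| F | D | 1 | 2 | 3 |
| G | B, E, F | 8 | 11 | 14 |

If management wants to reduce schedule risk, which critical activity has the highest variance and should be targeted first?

te_A = (7 + 4·8 + 9)/6 = 48/6 = 8; σ²_A = ((9−7)/6)² = 0.111
te_B = (12 + 4·14 + 22)/6 = 90/6 = 15; σ²_B = ((22−12)/6)² = 2.778
te_C = (1 + 4·2 + 15)/6 = 24/6 = 4; σ²_C = ((15−1)/6)² = 5.444
te_D = (3 + 4·4 + 17)/6 = 36/6 = 6; σ²_D = ((17−3)/6)² = 5.444
te_E = (8 + 4·13 + 24)/6 = 84/6 = 14; σ²_E = ((24−8)/6)² = 7.111
te_F = (1 + 4·2 + 3)/6 = 12/6 = 2; σ²_F = ((3−1)/6)² = 0.111
te_G = (8 + 4·11 + 14)/6 = 66/6 = 11; σ²_G = ((14−8)/6)² = 1.000

Forward pass:
ES_A = 0; EF_A = 8
ES_B = 0; EF_B = 15
ES_C = 0; EF_C = 4
ES_D = 4; EF_D = 4+6 = 10
ES_E = 8; EF_E = 8+14 = 22
ES_F = 10; EF_F = 10+2 = 12
ES_G = max(EF_B=15, EF_E=22, EF_F=12) = 22; EF_G = 22+11 = 33
Expected project duration μ = 33 days. Critical path: A → E → G.

Variances on critical path: σ²_A=0.111, σ²_E=7.111, σ²_G=1.000.
Largest is σ²_E = 7.111.

E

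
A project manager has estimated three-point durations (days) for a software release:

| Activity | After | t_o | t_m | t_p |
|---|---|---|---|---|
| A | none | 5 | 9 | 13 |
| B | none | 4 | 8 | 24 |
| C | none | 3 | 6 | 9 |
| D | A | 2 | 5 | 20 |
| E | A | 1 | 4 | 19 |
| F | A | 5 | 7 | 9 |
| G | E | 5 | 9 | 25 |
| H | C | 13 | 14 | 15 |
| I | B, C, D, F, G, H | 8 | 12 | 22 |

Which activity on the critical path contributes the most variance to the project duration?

te_A = (5 + 4·9 + 13)/6 = 54/6 = 9; σ²_A = ((13−5)/6)² = 1.778
te_B = (4 + 4·8 + 24)/6 = 60/6 = 10; σ²_B = ((24−4)/6)² = 11.111
te_C = (3 + 4·6 + 9)/6 = 36/6 = 6; σ²_C = ((9−3)/6)² = 1.000
te_D = (2 + 4·5 + 20)/6 = 42/6 = 7; σ²_D = ((20−2)/6)² = 9.000
te_E = (1 + 4·4 + 19)/6 = 36/6 = 6; σ²_E = ((19−1)/6)² = 9.000
te_F = (5 + 4·7 + 9)/6 = 42/6 = 7; σ²_F = ((9−5)/6)² = 0.444
te_G = (5 + 4·9 + 25)/6 = 66/6 = 11; σ²_G = ((25−5)/6)² = 11.111
te_H = (13 + 4·14 + 15)/6 = 84/6 = 14; σ²_H = ((15−13)/6)² = 0.111
te_I = (8 + 4·12 + 22)/6 = 78/6 = 13; σ²_I = ((22−8)/6)² = 5.444

Forward pass:
ES_A = 0; EF_A = 9
ES_B = 0; EF_B = 10
ES_C = 0; EF_C = 6
ES_D = 9; EF_D = 9+7 = 16
ES_E = 9; EF_E = 9+6 = 15
ES_F = 9; EF_F = 9+7 = 16
ES_G = 15; EF_G = 15+11 = 26
ES_H = 6; EF_H = 6+14 = 20
ES_I = max(EF_B=10, EF_C=6, EF_D=16, EF_F=16, EF_G=26, EF_H=20) = 26; EF_I = 26+13 = 39
Expected project duration μ = 39 days. Critical path: A → E → G → I.

Variances on critical path: σ²_A=1.778, σ²_E=9.000, σ²_G=11.111, σ²_I=5.444.
Largest is σ²_G = 11.111.

G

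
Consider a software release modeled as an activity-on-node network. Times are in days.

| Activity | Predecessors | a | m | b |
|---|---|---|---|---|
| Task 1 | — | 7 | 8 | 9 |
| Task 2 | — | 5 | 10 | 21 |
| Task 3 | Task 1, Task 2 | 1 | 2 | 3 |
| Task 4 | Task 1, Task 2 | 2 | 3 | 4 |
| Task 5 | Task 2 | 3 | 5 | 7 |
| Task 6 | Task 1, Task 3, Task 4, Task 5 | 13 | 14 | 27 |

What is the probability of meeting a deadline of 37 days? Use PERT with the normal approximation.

0.917

te_Task 1 = (7 + 4·8 + 9)/6 = 48/6 = 8; σ²_Task 1 = ((9−7)/6)² = 0.111
te_Task 2 = (5 + 4·10 + 21)/6 = 66/6 = 11; σ²_Task 2 = ((21−5)/6)² = 7.111
te_Task 3 = (1 + 4·2 + 3)/6 = 12/6 = 2; σ²_Task 3 = ((3−1)/6)² = 0.111
te_Task 4 = (2 + 4·3 + 4)/6 = 18/6 = 3; σ²_Task 4 = ((4−2)/6)² = 0.111
te_Task 5 = (3 + 4·5 + 7)/6 = 30/6 = 5; σ²_Task 5 = ((7−3)/6)² = 0.444
te_Task 6 = (13 + 4·14 + 27)/6 = 96/6 = 16; σ²_Task 6 = ((27−13)/6)² = 5.444

Forward pass:
ES_Task 1 = 0; EF_Task 1 = 8
ES_Task 2 = 0; EF_Task 2 = 11
ES_Task 3 = max(EF_Task 1=8, EF_Task 2=11) = 11; EF_Task 3 = 11+2 = 13
ES_Task 4 = max(EF_Task 1=8, EF_Task 2=11) = 11; EF_Task 4 = 11+3 = 14
ES_Task 5 = 11; EF_Task 5 = 11+5 = 16
ES_Task 6 = max(EF_Task 1=8, EF_Task 3=13, EF_Task 4=14, EF_Task 5=16) = 16; EF_Task 6 = 16+16 = 32
Expected project duration μ = 32 days. Critical path: Task 2 → Task 5 → Task 6.

Variance along critical path = 7.111 + 0.444 + 5.444 = 13.000; σ = √13.000 = 3.606 days.
Z = (37 − 32) / 3.606 = 1.387
P(T ≤ 37) = Φ(1.387) ≈ 0.917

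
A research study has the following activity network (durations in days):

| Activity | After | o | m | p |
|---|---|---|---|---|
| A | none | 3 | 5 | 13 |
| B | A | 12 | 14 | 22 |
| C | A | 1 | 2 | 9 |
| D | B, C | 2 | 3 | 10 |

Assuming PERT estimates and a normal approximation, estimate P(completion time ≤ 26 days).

0.644

te_A = (3 + 4·5 + 13)/6 = 36/6 = 6; σ²_A = ((13−3)/6)² = 2.778
te_B = (12 + 4·14 + 22)/6 = 90/6 = 15; σ²_B = ((22−12)/6)² = 2.778
te_C = (1 + 4·2 + 9)/6 = 18/6 = 3; σ²_C = ((9−1)/6)² = 1.778
te_D = (2 + 4·3 + 10)/6 = 24/6 = 4; σ²_D = ((10−2)/6)² = 1.778

Forward pass:
ES_A = 0; EF_A = 6
ES_B = 6; EF_B = 6+15 = 21
ES_C = 6; EF_C = 6+3 = 9
ES_D = max(EF_B=21, EF_C=9) = 21; EF_D = 21+4 = 25
Expected project duration μ = 25 days. Critical path: A → B → D.

Variance along critical path = 2.778 + 2.778 + 1.778 = 7.333; σ = √7.333 = 2.708 days.
Z = (26 − 25) / 2.708 = 0.369
P(T ≤ 26) = Φ(0.369) ≈ 0.644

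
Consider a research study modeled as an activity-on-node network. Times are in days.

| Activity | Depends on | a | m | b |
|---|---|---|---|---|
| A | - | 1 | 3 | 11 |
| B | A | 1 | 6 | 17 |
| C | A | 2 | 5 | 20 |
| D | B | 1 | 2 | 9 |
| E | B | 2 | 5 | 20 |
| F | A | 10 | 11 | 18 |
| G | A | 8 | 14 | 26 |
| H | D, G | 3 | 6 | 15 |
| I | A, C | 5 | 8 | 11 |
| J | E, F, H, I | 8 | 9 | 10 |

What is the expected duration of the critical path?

35 days

te_A = (1 + 4·3 + 11)/6 = 24/6 = 4
te_B = (1 + 4·6 + 17)/6 = 42/6 = 7
te_C = (2 + 4·5 + 20)/6 = 42/6 = 7
te_D = (1 + 4·2 + 9)/6 = 18/6 = 3
te_E = (2 + 4·5 + 20)/6 = 42/6 = 7
te_F = (10 + 4·11 + 18)/6 = 72/6 = 12
te_G = (8 + 4·14 + 26)/6 = 90/6 = 15
te_H = (3 + 4·6 + 15)/6 = 42/6 = 7
te_I = (5 + 4·8 + 11)/6 = 48/6 = 8
te_J = (8 + 4·9 + 10)/6 = 54/6 = 9

Forward pass:
ES_A = 0; EF_A = 4
ES_B = 4; EF_B = 4+7 = 11
ES_C = 4; EF_C = 4+7 = 11
ES_D = 11; EF_D = 11+3 = 14
ES_E = 11; EF_E = 11+7 = 18
ES_F = 4; EF_F = 4+12 = 16
ES_G = 4; EF_G = 4+15 = 19
ES_H = max(EF_D=14, EF_G=19) = 19; EF_H = 19+7 = 26
ES_I = max(EF_A=4, EF_C=11) = 11; EF_I = 11+8 = 19
ES_J = max(EF_E=18, EF_F=16, EF_H=26, EF_I=19) = 26; EF_J = 26+9 = 35
Expected project duration μ = 35 days. Critical path: A → G → H → J.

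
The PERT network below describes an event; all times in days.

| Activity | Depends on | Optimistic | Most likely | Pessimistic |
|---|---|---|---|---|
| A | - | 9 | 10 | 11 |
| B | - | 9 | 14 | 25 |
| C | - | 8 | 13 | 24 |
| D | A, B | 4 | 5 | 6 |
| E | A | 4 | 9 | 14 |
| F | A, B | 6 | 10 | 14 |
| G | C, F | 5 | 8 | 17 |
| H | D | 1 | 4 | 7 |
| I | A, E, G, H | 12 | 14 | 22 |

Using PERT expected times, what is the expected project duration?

te_A = (9 + 4·10 + 11)/6 = 60/6 = 10
te_B = (9 + 4·14 + 25)/6 = 90/6 = 15
te_C = (8 + 4·13 + 24)/6 = 84/6 = 14
te_D = (4 + 4·5 + 6)/6 = 30/6 = 5
te_E = (4 + 4·9 + 14)/6 = 54/6 = 9
te_F = (6 + 4·10 + 14)/6 = 60/6 = 10
te_G = (5 + 4·8 + 17)/6 = 54/6 = 9
te_H = (1 + 4·4 + 7)/6 = 24/6 = 4
te_I = (12 + 4·14 + 22)/6 = 90/6 = 15

Forward pass:
ES_A = 0; EF_A = 10
ES_B = 0; EF_B = 15
ES_C = 0; EF_C = 14
ES_D = max(EF_A=10, EF_B=15) = 15; EF_D = 15+5 = 20
ES_E = 10; EF_E = 10+9 = 19
ES_F = max(EF_A=10, EF_B=15) = 15; EF_F = 15+10 = 25
ES_G = max(EF_C=14, EF_F=25) = 25; EF_G = 25+9 = 34
ES_H = 20; EF_H = 20+4 = 24
ES_I = max(EF_A=10, EF_E=19, EF_G=34, EF_H=24) = 34; EF_I = 34+15 = 49
Expected project duration μ = 49 days. Critical path: B → F → G → I.

49 days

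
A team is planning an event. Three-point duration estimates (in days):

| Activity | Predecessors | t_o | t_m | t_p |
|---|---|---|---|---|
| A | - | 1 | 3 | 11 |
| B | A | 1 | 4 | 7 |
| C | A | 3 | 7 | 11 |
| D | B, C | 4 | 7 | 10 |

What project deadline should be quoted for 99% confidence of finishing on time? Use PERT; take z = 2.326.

te_A = (1 + 4·3 + 11)/6 = 24/6 = 4; σ²_A = ((11−1)/6)² = 2.778
te_B = (1 + 4·4 + 7)/6 = 24/6 = 4; σ²_B = ((7−1)/6)² = 1.000
te_C = (3 + 4·7 + 11)/6 = 42/6 = 7; σ²_C = ((11−3)/6)² = 1.778
te_D = (4 + 4·7 + 10)/6 = 42/6 = 7; σ²_D = ((10−4)/6)² = 1.000

Forward pass:
ES_A = 0; EF_A = 4
ES_B = 4; EF_B = 4+4 = 8
ES_C = 4; EF_C = 4+7 = 11
ES_D = max(EF_B=8, EF_C=11) = 11; EF_D = 11+7 = 18
Expected project duration μ = 18 days. Critical path: A → C → D.

Variance along critical path = 2.778 + 1.778 + 1.000 = 5.556; σ = 2.357 days.
D = μ + z·σ = 18 + 2.326·2.357 = 23.5 days

23.5 days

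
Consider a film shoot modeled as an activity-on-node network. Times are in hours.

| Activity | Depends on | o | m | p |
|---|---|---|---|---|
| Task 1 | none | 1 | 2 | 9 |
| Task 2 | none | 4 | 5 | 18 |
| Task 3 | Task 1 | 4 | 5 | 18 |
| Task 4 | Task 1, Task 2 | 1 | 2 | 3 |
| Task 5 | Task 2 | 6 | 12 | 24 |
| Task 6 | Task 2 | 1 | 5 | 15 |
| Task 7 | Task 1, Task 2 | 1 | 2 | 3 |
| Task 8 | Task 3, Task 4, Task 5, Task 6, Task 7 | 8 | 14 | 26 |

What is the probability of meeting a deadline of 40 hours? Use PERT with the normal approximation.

0.849

te_Task 1 = (1 + 4·2 + 9)/6 = 18/6 = 3; σ²_Task 1 = ((9−1)/6)² = 1.778
te_Task 2 = (4 + 4·5 + 18)/6 = 42/6 = 7; σ²_Task 2 = ((18−4)/6)² = 5.444
te_Task 3 = (4 + 4·5 + 18)/6 = 42/6 = 7; σ²_Task 3 = ((18−4)/6)² = 5.444
te_Task 4 = (1 + 4·2 + 3)/6 = 12/6 = 2; σ²_Task 4 = ((3−1)/6)² = 0.111
te_Task 5 = (6 + 4·12 + 24)/6 = 78/6 = 13; σ²_Task 5 = ((24−6)/6)² = 9.000
te_Task 6 = (1 + 4·5 + 15)/6 = 36/6 = 6; σ²_Task 6 = ((15−1)/6)² = 5.444
te_Task 7 = (1 + 4·2 + 3)/6 = 12/6 = 2; σ²_Task 7 = ((3−1)/6)² = 0.111
te_Task 8 = (8 + 4·14 + 26)/6 = 90/6 = 15; σ²_Task 8 = ((26−8)/6)² = 9.000

Forward pass:
ES_Task 1 = 0; EF_Task 1 = 3
ES_Task 2 = 0; EF_Task 2 = 7
ES_Task 3 = 3; EF_Task 3 = 3+7 = 10
ES_Task 4 = max(EF_Task 1=3, EF_Task 2=7) = 7; EF_Task 4 = 7+2 = 9
ES_Task 5 = 7; EF_Task 5 = 7+13 = 20
ES_Task 6 = 7; EF_Task 6 = 7+6 = 13
ES_Task 7 = max(EF_Task 1=3, EF_Task 2=7) = 7; EF_Task 7 = 7+2 = 9
ES_Task 8 = max(EF_Task 3=10, EF_Task 4=9, EF_Task 5=20, EF_Task 6=13, EF_Task 7=9) = 20; EF_Task 8 = 20+15 = 35
Expected project duration μ = 35 hours. Critical path: Task 2 → Task 5 → Task 8.

Variance along critical path = 5.444 + 9.000 + 9.000 = 23.444; σ = √23.444 = 4.842 hours.
Z = (40 − 35) / 4.842 = 1.033
P(T ≤ 40) = Φ(1.033) ≈ 0.849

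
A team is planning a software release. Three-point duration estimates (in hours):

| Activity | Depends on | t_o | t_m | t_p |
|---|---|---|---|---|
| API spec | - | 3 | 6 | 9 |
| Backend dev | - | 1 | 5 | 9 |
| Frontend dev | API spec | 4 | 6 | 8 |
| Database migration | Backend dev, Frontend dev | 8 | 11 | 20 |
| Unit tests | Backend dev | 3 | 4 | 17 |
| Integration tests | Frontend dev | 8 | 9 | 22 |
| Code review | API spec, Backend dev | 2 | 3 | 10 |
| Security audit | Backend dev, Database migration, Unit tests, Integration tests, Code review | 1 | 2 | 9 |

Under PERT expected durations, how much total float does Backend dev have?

7 hours

te_API spec = (3 + 4·6 + 9)/6 = 36/6 = 6
te_Backend dev = (1 + 4·5 + 9)/6 = 30/6 = 5
te_Frontend dev = (4 + 4·6 + 8)/6 = 36/6 = 6
te_Database migration = (8 + 4·11 + 20)/6 = 72/6 = 12
te_Unit tests = (3 + 4·4 + 17)/6 = 36/6 = 6
te_Integration tests = (8 + 4·9 + 22)/6 = 66/6 = 11
te_Code review = (2 + 4·3 + 10)/6 = 24/6 = 4
te_Security audit = (1 + 4·2 + 9)/6 = 18/6 = 3

Forward pass:
ES_API spec = 0; EF_API spec = 6
ES_Backend dev = 0; EF_Backend dev = 5
ES_Frontend dev = 6; EF_Frontend dev = 6+6 = 12
ES_Database migration = max(EF_Backend dev=5, EF_Frontend dev=12) = 12; EF_Database migration = 12+12 = 24
ES_Unit tests = 5; EF_Unit tests = 5+6 = 11
ES_Integration tests = 12; EF_Integration tests = 12+11 = 23
ES_Code review = max(EF_API spec=6, EF_Backend dev=5) = 6; EF_Code review = 6+4 = 10
ES_Security audit = max(EF_Backend dev=5, EF_Database migration=24, EF_Unit tests=11, EF_Integration tests=23, EF_Code review=10) = 24; EF_Security audit = 24+3 = 27
Expected project duration μ = 27 hours. Critical path: API spec → Frontend dev → Database migration → Security audit.

Backward pass:
LF_Security audit = 27; LS_Security audit = 27−3 = 24
LF_Code review = LS_Security audit = 24; LS_Code review = 24−4 = 20
LF_Integration tests = LS_Security audit = 24; LS_Integration tests = 24−11 = 13
LF_Unit tests = LS_Security audit = 24; LS_Unit tests = 24−6 = 18
LF_Database migration = LS_Security audit = 24; LS_Database migration = 24−12 = 12
LF_Frontend dev = min(LS_Database migration=12, LS_Integration tests=13) = 12; LS_Frontend dev = 12−6 = 6
LF_Backend dev = min(LS_Database migration=12, LS_Unit tests=18, LS_Code review=20, LS_Security audit=24) = 12; LS_Backend dev = 12−5 = 7
LF_API spec = min(LS_Frontend dev=6, LS_Code review=20) = 6; LS_API spec = 6−6 = 0
Slack_Backend dev = LS_Backend dev − ES_Backend dev = 7 − 0 = 7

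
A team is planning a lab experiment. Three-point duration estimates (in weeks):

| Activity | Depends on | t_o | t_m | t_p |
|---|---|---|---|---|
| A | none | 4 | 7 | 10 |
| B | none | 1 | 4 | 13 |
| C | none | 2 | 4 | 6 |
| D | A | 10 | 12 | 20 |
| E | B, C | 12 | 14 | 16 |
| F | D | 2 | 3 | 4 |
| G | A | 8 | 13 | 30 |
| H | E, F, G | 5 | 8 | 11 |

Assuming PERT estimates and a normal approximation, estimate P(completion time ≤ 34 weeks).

0.913

te_A = (4 + 4·7 + 10)/6 = 42/6 = 7; σ²_A = ((10−4)/6)² = 1.000
te_B = (1 + 4·4 + 13)/6 = 30/6 = 5; σ²_B = ((13−1)/6)² = 4.000
te_C = (2 + 4·4 + 6)/6 = 24/6 = 4; σ²_C = ((6−2)/6)² = 0.444
te_D = (10 + 4·12 + 20)/6 = 78/6 = 13; σ²_D = ((20−10)/6)² = 2.778
te_E = (12 + 4·14 + 16)/6 = 84/6 = 14; σ²_E = ((16−12)/6)² = 0.444
te_F = (2 + 4·3 + 4)/6 = 18/6 = 3; σ²_F = ((4−2)/6)² = 0.111
te_G = (8 + 4·13 + 30)/6 = 90/6 = 15; σ²_G = ((30−8)/6)² = 13.444
te_H = (5 + 4·8 + 11)/6 = 48/6 = 8; σ²_H = ((11−5)/6)² = 1.000

Forward pass:
ES_A = 0; EF_A = 7
ES_B = 0; EF_B = 5
ES_C = 0; EF_C = 4
ES_D = 7; EF_D = 7+13 = 20
ES_E = max(EF_B=5, EF_C=4) = 5; EF_E = 5+14 = 19
ES_F = 20; EF_F = 20+3 = 23
ES_G = 7; EF_G = 7+15 = 22
ES_H = max(EF_E=19, EF_F=23, EF_G=22) = 23; EF_H = 23+8 = 31
Expected project duration μ = 31 weeks. Critical path: A → D → F → H.

Variance along critical path = 1.000 + 2.778 + 0.111 + 1.000 = 4.889; σ = √4.889 = 2.211 weeks.
Z = (34 − 31) / 2.211 = 1.357
P(T ≤ 34) = Φ(1.357) ≈ 0.913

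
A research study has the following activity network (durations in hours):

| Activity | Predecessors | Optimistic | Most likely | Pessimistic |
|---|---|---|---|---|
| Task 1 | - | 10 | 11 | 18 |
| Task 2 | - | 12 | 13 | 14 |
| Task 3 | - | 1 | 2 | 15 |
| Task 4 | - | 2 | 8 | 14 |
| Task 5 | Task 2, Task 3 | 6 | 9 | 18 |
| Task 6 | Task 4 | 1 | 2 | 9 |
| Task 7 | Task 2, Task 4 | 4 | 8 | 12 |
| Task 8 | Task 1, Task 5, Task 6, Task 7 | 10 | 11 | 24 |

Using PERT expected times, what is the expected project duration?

te_Task 1 = (10 + 4·11 + 18)/6 = 72/6 = 12
te_Task 2 = (12 + 4·13 + 14)/6 = 78/6 = 13
te_Task 3 = (1 + 4·2 + 15)/6 = 24/6 = 4
te_Task 4 = (2 + 4·8 + 14)/6 = 48/6 = 8
te_Task 5 = (6 + 4·9 + 18)/6 = 60/6 = 10
te_Task 6 = (1 + 4·2 + 9)/6 = 18/6 = 3
te_Task 7 = (4 + 4·8 + 12)/6 = 48/6 = 8
te_Task 8 = (10 + 4·11 + 24)/6 = 78/6 = 13

Forward pass:
ES_Task 1 = 0; EF_Task 1 = 12
ES_Task 2 = 0; EF_Task 2 = 13
ES_Task 3 = 0; EF_Task 3 = 4
ES_Task 4 = 0; EF_Task 4 = 8
ES_Task 5 = max(EF_Task 2=13, EF_Task 3=4) = 13; EF_Task 5 = 13+10 = 23
ES_Task 6 = 8; EF_Task 6 = 8+3 = 11
ES_Task 7 = max(EF_Task 2=13, EF_Task 4=8) = 13; EF_Task 7 = 13+8 = 21
ES_Task 8 = max(EF_Task 1=12, EF_Task 5=23, EF_Task 6=11, EF_Task 7=21) = 23; EF_Task 8 = 23+13 = 36
Expected project duration μ = 36 hours. Critical path: Task 2 → Task 5 → Task 8.

36 hours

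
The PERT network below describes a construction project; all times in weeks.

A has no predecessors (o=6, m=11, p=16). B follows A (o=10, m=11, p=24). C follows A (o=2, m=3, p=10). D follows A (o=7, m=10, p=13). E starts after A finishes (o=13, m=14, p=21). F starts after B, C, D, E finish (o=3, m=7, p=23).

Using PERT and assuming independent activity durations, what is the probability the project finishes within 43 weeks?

0.978

te_A = (6 + 4·11 + 16)/6 = 66/6 = 11; σ²_A = ((16−6)/6)² = 2.778
te_B = (10 + 4·11 + 24)/6 = 78/6 = 13; σ²_B = ((24−10)/6)² = 5.444
te_C = (2 + 4·3 + 10)/6 = 24/6 = 4; σ²_C = ((10−2)/6)² = 1.778
te_D = (7 + 4·10 + 13)/6 = 60/6 = 10; σ²_D = ((13−7)/6)² = 1.000
te_E = (13 + 4·14 + 21)/6 = 90/6 = 15; σ²_E = ((21−13)/6)² = 1.778
te_F = (3 + 4·7 + 23)/6 = 54/6 = 9; σ²_F = ((23−3)/6)² = 11.111

Forward pass:
ES_A = 0; EF_A = 11
ES_B = 11; EF_B = 11+13 = 24
ES_C = 11; EF_C = 11+4 = 15
ES_D = 11; EF_D = 11+10 = 21
ES_E = 11; EF_E = 11+15 = 26
ES_F = max(EF_B=24, EF_C=15, EF_D=21, EF_E=26) = 26; EF_F = 26+9 = 35
Expected project duration μ = 35 weeks. Critical path: A → E → F.

Variance along critical path = 2.778 + 1.778 + 11.111 = 15.667; σ = √15.667 = 3.958 weeks.
Z = (43 − 35) / 3.958 = 2.021
P(T ≤ 43) = Φ(2.021) ≈ 0.978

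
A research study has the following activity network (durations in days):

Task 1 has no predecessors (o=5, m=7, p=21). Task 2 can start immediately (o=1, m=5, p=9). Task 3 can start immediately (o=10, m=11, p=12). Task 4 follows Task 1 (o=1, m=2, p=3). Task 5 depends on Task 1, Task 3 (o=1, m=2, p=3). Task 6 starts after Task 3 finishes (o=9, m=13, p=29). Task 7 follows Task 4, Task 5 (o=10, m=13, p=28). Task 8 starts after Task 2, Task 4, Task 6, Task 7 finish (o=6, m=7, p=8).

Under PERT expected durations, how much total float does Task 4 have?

2 days

te_Task 1 = (5 + 4·7 + 21)/6 = 54/6 = 9
te_Task 2 = (1 + 4·5 + 9)/6 = 30/6 = 5
te_Task 3 = (10 + 4·11 + 12)/6 = 66/6 = 11
te_Task 4 = (1 + 4·2 + 3)/6 = 12/6 = 2
te_Task 5 = (1 + 4·2 + 3)/6 = 12/6 = 2
te_Task 6 = (9 + 4·13 + 29)/6 = 90/6 = 15
te_Task 7 = (10 + 4·13 + 28)/6 = 90/6 = 15
te_Task 8 = (6 + 4·7 + 8)/6 = 42/6 = 7

Forward pass:
ES_Task 1 = 0; EF_Task 1 = 9
ES_Task 2 = 0; EF_Task 2 = 5
ES_Task 3 = 0; EF_Task 3 = 11
ES_Task 4 = 9; EF_Task 4 = 9+2 = 11
ES_Task 5 = max(EF_Task 1=9, EF_Task 3=11) = 11; EF_Task 5 = 11+2 = 13
ES_Task 6 = 11; EF_Task 6 = 11+15 = 26
ES_Task 7 = max(EF_Task 4=11, EF_Task 5=13) = 13; EF_Task 7 = 13+15 = 28
ES_Task 8 = max(EF_Task 2=5, EF_Task 4=11, EF_Task 6=26, EF_Task 7=28) = 28; EF_Task 8 = 28+7 = 35
Expected project duration μ = 35 days. Critical path: Task 3 → Task 5 → Task 7 → Task 8.

Backward pass:
LF_Task 8 = 35; LS_Task 8 = 35−7 = 28
LF_Task 7 = LS_Task 8 = 28; LS_Task 7 = 28−15 = 13
LF_Task 6 = LS_Task 8 = 28; LS_Task 6 = 28−15 = 13
LF_Task 5 = LS_Task 7 = 13; LS_Task 5 = 13−2 = 11
LF_Task 4 = min(LS_Task 7=13, LS_Task 8=28) = 13; LS_Task 4 = 13−2 = 11
LF_Task 3 = min(LS_Task 5=11, LS_Task 6=13) = 11; LS_Task 3 = 11−11 = 0
LF_Task 2 = LS_Task 8 = 28; LS_Task 2 = 28−5 = 23
LF_Task 1 = min(LS_Task 4=11, LS_Task 5=11) = 11; LS_Task 1 = 11−9 = 2
Slack_Task 4 = LS_Task 4 − ES_Task 4 = 11 − 9 = 2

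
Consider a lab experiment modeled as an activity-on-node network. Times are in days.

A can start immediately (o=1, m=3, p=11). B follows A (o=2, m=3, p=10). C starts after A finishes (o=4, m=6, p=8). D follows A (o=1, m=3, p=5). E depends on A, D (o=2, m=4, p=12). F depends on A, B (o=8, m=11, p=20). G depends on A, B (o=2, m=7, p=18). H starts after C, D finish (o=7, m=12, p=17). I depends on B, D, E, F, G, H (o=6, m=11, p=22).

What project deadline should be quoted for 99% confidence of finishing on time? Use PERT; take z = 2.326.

te_A = (1 + 4·3 + 11)/6 = 24/6 = 4; σ²_A = ((11−1)/6)² = 2.778
te_B = (2 + 4·3 + 10)/6 = 24/6 = 4; σ²_B = ((10−2)/6)² = 1.778
te_C = (4 + 4·6 + 8)/6 = 36/6 = 6; σ²_C = ((8−4)/6)² = 0.444
te_D = (1 + 4·3 + 5)/6 = 18/6 = 3; σ²_D = ((5−1)/6)² = 0.444
te_E = (2 + 4·4 + 12)/6 = 30/6 = 5; σ²_E = ((12−2)/6)² = 2.778
te_F = (8 + 4·11 + 20)/6 = 72/6 = 12; σ²_F = ((20−8)/6)² = 4.000
te_G = (2 + 4·7 + 18)/6 = 48/6 = 8; σ²_G = ((18−2)/6)² = 7.111
te_H = (7 + 4·12 + 17)/6 = 72/6 = 12; σ²_H = ((17−7)/6)² = 2.778
te_I = (6 + 4·11 + 22)/6 = 72/6 = 12; σ²_I = ((22−6)/6)² = 7.111

Forward pass:
ES_A = 0; EF_A = 4
ES_B = 4; EF_B = 4+4 = 8
ES_C = 4; EF_C = 4+6 = 10
ES_D = 4; EF_D = 4+3 = 7
ES_E = max(EF_A=4, EF_D=7) = 7; EF_E = 7+5 = 12
ES_F = max(EF_A=4, EF_B=8) = 8; EF_F = 8+12 = 20
ES_G = max(EF_A=4, EF_B=8) = 8; EF_G = 8+8 = 16
ES_H = max(EF_C=10, EF_D=7) = 10; EF_H = 10+12 = 22
ES_I = max(EF_B=8, EF_D=7, EF_E=12, EF_F=20, EF_G=16, EF_H=22) = 22; EF_I = 22+12 = 34
Expected project duration μ = 34 days. Critical path: A → C → H → I.

Variance along critical path = 2.778 + 0.444 + 2.778 + 7.111 = 13.111; σ = 3.621 days.
D = μ + z·σ = 34 + 2.326·3.621 = 42.4 days

42.4 days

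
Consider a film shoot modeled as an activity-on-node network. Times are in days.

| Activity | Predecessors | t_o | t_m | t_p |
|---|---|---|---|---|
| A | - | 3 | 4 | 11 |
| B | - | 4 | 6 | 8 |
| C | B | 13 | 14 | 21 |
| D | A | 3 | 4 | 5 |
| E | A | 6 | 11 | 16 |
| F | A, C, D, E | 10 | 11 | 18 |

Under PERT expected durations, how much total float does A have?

5 days

te_A = (3 + 4·4 + 11)/6 = 30/6 = 5
te_B = (4 + 4·6 + 8)/6 = 36/6 = 6
te_C = (13 + 4·14 + 21)/6 = 90/6 = 15
te_D = (3 + 4·4 + 5)/6 = 24/6 = 4
te_E = (6 + 4·11 + 16)/6 = 66/6 = 11
te_F = (10 + 4·11 + 18)/6 = 72/6 = 12

Forward pass:
ES_A = 0; EF_A = 5
ES_B = 0; EF_B = 6
ES_C = 6; EF_C = 6+15 = 21
ES_D = 5; EF_D = 5+4 = 9
ES_E = 5; EF_E = 5+11 = 16
ES_F = max(EF_A=5, EF_C=21, EF_D=9, EF_E=16) = 21; EF_F = 21+12 = 33
Expected project duration μ = 33 days. Critical path: B → C → F.

Backward pass:
LF_F = 33; LS_F = 33−12 = 21
LF_E = LS_F = 21; LS_E = 21−11 = 10
LF_D = LS_F = 21; LS_D = 21−4 = 17
LF_C = LS_F = 21; LS_C = 21−15 = 6
LF_B = LS_C = 6; LS_B = 6−6 = 0
LF_A = min(LS_D=17, LS_E=10, LS_F=21) = 10; LS_A = 10−5 = 5
Slack_A = LS_A − ES_A = 5 − 0 = 5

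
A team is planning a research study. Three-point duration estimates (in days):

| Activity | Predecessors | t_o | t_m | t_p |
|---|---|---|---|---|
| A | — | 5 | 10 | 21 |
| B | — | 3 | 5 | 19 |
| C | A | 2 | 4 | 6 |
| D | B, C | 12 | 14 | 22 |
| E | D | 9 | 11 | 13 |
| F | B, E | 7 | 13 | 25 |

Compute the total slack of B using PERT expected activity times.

te_A = (5 + 4·10 + 21)/6 = 66/6 = 11
te_B = (3 + 4·5 + 19)/6 = 42/6 = 7
te_C = (2 + 4·4 + 6)/6 = 24/6 = 4
te_D = (12 + 4·14 + 22)/6 = 90/6 = 15
te_E = (9 + 4·11 + 13)/6 = 66/6 = 11
te_F = (7 + 4·13 + 25)/6 = 84/6 = 14

Forward pass:
ES_A = 0; EF_A = 11
ES_B = 0; EF_B = 7
ES_C = 11; EF_C = 11+4 = 15
ES_D = max(EF_B=7, EF_C=15) = 15; EF_D = 15+15 = 30
ES_E = 30; EF_E = 30+11 = 41
ES_F = max(EF_B=7, EF_E=41) = 41; EF_F = 41+14 = 55
Expected project duration μ = 55 days. Critical path: A → C → D → E → F.

Backward pass:
LF_F = 55; LS_F = 55−14 = 41
LF_E = LS_F = 41; LS_E = 41−11 = 30
LF_D = LS_E = 30; LS_D = 30−15 = 15
LF_C = LS_D = 15; LS_C = 15−4 = 11
LF_B = min(LS_D=15, LS_F=41) = 15; LS_B = 15−7 = 8
LF_A = LS_C = 11; LS_A = 11−11 = 0
Slack_B = LS_B − ES_B = 8 − 0 = 8

8 days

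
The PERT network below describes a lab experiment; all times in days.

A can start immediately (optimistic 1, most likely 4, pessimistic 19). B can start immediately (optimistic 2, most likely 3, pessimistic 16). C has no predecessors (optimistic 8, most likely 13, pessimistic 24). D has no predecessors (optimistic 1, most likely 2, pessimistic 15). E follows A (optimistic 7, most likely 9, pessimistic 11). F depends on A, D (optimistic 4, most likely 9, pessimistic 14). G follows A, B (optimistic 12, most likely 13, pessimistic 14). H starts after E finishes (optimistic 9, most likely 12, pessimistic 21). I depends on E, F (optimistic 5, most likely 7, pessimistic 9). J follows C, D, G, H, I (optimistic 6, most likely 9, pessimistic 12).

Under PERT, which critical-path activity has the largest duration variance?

A

te_A = (1 + 4·4 + 19)/6 = 36/6 = 6; σ²_A = ((19−1)/6)² = 9.000
te_B = (2 + 4·3 + 16)/6 = 30/6 = 5; σ²_B = ((16−2)/6)² = 5.444
te_C = (8 + 4·13 + 24)/6 = 84/6 = 14; σ²_C = ((24−8)/6)² = 7.111
te_D = (1 + 4·2 + 15)/6 = 24/6 = 4; σ²_D = ((15−1)/6)² = 5.444
te_E = (7 + 4·9 + 11)/6 = 54/6 = 9; σ²_E = ((11−7)/6)² = 0.444
te_F = (4 + 4·9 + 14)/6 = 54/6 = 9; σ²_F = ((14−4)/6)² = 2.778
te_G = (12 + 4·13 + 14)/6 = 78/6 = 13; σ²_G = ((14−12)/6)² = 0.111
te_H = (9 + 4·12 + 21)/6 = 78/6 = 13; σ²_H = ((21−9)/6)² = 4.000
te_I = (5 + 4·7 + 9)/6 = 42/6 = 7; σ²_I = ((9−5)/6)² = 0.444
te_J = (6 + 4·9 + 12)/6 = 54/6 = 9; σ²_J = ((12−6)/6)² = 1.000

Forward pass:
ES_A = 0; EF_A = 6
ES_B = 0; EF_B = 5
ES_C = 0; EF_C = 14
ES_D = 0; EF_D = 4
ES_E = 6; EF_E = 6+9 = 15
ES_F = max(EF_A=6, EF_D=4) = 6; EF_F = 6+9 = 15
ES_G = max(EF_A=6, EF_B=5) = 6; EF_G = 6+13 = 19
ES_H = 15; EF_H = 15+13 = 28
ES_I = max(EF_E=15, EF_F=15) = 15; EF_I = 15+7 = 22
ES_J = max(EF_C=14, EF_D=4, EF_G=19, EF_H=28, EF_I=22) = 28; EF_J = 28+9 = 37
Expected project duration μ = 37 days. Critical path: A → E → H → J.

Variances on critical path: σ²_A=9.000, σ²_E=0.444, σ²_H=4.000, σ²_J=1.000.
Largest is σ²_A = 9.000.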